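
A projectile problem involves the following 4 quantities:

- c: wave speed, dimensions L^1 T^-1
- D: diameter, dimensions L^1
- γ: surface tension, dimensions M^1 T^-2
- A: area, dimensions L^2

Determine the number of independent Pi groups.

There are 4 variables and 3 base dimensions (M, L, T).
The dimension matrix has rank 3.
Independent dimensionless groups: 4 − 3 = 1.

1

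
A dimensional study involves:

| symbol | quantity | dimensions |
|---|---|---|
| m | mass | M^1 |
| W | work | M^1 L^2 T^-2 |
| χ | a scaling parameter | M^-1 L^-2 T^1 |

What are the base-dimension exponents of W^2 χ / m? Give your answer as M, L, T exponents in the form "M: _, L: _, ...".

Collect each base-dimension exponent across the product:
  M: −(1) + 2·(1) + (-1) = 0
  L: −(0) + 2·(2) + (-2) = 2
  T: −(0) + 2·(-2) + (1) = -3
So the dimensions are [L² T⁻³].

M: 0, L: 2, T: -3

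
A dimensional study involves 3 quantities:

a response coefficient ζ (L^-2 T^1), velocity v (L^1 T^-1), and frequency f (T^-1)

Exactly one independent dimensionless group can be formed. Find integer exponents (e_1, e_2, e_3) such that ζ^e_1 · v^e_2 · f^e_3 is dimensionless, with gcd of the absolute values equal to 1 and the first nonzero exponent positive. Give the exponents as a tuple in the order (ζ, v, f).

L: e_1·(-2) + e_2·(1) + e_3·(0) = 0
T: e_1·(1) + e_2·(-1) + e_3·(-1) = 0
Solving this homogeneous linear system for the smallest-integer solution (first nonzero entry positive) gives (1, 2, -1).

(1, 2, -1)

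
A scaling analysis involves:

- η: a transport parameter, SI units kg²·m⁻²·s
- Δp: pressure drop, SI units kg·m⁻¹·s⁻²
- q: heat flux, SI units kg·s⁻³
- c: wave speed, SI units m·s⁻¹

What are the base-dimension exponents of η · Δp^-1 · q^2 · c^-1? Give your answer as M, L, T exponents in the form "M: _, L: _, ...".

M: 3, L: -2, T: -2

Collect each base-dimension exponent across the product:
  M: (2) − (1) + 2·(1) − (0) = 3
  L: (-2) − (-1) + 2·(0) − (1) = -2
  T: (1) − (-2) + 2·(-3) − (-1) = -2
So the dimensions are [M³ L⁻² T⁻²].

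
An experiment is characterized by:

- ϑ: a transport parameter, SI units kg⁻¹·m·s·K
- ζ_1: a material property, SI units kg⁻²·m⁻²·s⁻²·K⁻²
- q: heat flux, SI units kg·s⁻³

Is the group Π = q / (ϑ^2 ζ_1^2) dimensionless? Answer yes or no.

Sum the exponent of each base dimension across the product:
  M: −2·[ϑ]_M − 2·[ζ_1]_M + [q]_M = −2·(-1) − 2·(-2) + (1) = 7
  L: −2·[ϑ]_L − 2·[ζ_1]_L + [q]_L = −2·(1) − 2·(-2) + (0) = 2
  T: −2·[ϑ]_T − 2·[ζ_1]_T + [q]_T = −2·(1) − 2·(-2) + (-3) = -1
  Θ: −2·[ϑ]_Θ − 2·[ζ_1]_Θ + [q]_Θ = −2·(1) − 2·(-2) + (0) = 2
Net dimensions [M⁷ L² T⁻¹ Θ²] ≠ [1] — not dimensionless.

no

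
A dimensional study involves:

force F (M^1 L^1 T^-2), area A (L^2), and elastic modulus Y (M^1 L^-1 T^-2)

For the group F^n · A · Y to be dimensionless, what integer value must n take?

Balance the M exponent: (1)·n from F, plus (0) + (1) = 1 from the rest, must sum to zero.
n + 1 = 0, so n = -1.

-1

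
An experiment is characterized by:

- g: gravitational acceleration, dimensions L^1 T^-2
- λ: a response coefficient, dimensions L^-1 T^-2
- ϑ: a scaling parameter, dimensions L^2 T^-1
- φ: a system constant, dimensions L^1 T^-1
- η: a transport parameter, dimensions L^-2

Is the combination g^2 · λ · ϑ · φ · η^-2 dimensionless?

no

Sum the exponent of each base dimension across the product:
  L: 2·[g]_L + [λ]_L + [ϑ]_L + [φ]_L − 2·[η]_L = 2·(1) + (-1) + (2) + (1) − 2·(-2) = 8
  T: 2·[g]_T + [λ]_T + [ϑ]_T + [φ]_T − 2·[η]_T = 2·(-2) + (-2) + (-1) + (-1) − 2·(0) = -8
Net dimensions [L⁸ T⁻⁸] ≠ [1] — not dimensionless.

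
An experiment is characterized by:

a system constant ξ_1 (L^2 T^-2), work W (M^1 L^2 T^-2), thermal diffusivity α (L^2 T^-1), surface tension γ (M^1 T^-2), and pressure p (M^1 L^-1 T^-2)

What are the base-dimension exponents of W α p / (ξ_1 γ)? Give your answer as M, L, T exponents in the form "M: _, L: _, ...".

M: 1, L: 1, T: -1

Collect each base-dimension exponent across the product:
  M: −(0) + (1) + (0) − (1) + (1) = 1
  L: −(2) + (2) + (2) − (0) + (-1) = 1
  T: −(-2) + (-2) + (-1) − (-2) + (-2) = -1
So the dimensions are [M L T⁻¹].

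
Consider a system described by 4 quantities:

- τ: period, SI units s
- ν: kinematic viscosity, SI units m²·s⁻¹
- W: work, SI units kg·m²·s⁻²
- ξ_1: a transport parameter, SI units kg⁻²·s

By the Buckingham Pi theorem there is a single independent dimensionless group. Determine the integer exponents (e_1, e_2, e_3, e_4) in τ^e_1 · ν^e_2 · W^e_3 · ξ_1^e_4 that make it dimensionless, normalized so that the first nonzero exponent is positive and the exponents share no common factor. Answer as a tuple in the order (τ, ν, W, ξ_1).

M: e_1·(0) + e_2·(0) + e_3·(1) + e_4·(-2) = 0
L: e_1·(0) + e_2·(2) + e_3·(2) + e_4·(0) = 0
T: e_1·(1) + e_2·(-1) + e_3·(-2) + e_4·(1) = 0
Solving this homogeneous linear system for the smallest-integer solution (first nonzero entry positive) gives (1, -2, 2, 1).

(1, -2, 2, 1)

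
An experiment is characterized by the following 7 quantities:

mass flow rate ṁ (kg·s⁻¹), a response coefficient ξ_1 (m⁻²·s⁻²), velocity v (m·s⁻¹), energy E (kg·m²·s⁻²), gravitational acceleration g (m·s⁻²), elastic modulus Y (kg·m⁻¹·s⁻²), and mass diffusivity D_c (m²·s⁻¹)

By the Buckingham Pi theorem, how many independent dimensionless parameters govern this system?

4

There are 7 variables and 3 base dimensions (M, L, T).
The dimension matrix has rank 3.
Independent dimensionless groups: 7 − 3 = 4.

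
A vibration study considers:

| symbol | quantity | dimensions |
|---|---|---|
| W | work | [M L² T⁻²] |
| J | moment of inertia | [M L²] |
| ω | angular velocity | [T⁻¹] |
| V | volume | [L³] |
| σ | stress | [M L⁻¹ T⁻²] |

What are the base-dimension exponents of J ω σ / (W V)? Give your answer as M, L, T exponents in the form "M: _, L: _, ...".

M: 1, L: -4, T: -1

Collect each base-dimension exponent across the product:
  M: −(1) + (1) + (0) − (0) + (1) = 1
  L: −(2) + (2) + (0) − (3) + (-1) = -4
  T: −(-2) + (0) + (-1) − (0) + (-2) = -1
So the dimensions are [M L⁻⁴ T⁻¹].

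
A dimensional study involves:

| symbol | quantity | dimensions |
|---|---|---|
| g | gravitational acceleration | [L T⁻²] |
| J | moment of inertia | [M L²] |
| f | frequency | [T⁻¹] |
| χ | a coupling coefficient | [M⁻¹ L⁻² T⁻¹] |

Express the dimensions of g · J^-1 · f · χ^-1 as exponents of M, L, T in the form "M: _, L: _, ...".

Collect each base-dimension exponent across the product:
  M: (0) − (1) + (0) − (-1) = 0
  L: (1) − (2) + (0) − (-2) = 1
  T: (-2) − (0) + (-1) − (-1) = -2
So the dimensions are [L T⁻²].

M: 0, L: 1, T: -2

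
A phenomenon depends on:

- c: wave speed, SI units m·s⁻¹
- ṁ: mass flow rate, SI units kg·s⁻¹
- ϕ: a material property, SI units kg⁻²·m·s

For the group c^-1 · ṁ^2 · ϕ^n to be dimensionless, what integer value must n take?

Balance the M exponent: (-2)·n from ϕ, plus −(0) + 2·(1) = 2 from the rest, must sum to zero.
-2n + 2 = 0, so n = 1.

1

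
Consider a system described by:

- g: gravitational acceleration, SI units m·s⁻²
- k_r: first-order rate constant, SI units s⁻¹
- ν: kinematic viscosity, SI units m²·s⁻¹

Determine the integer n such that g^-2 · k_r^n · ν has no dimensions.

3

Balance the T exponent: (-1)·n from k_r, plus −2·(-2) + (-1) = 3 from the rest, must sum to zero.
−n + 3 = 0, so n = 3.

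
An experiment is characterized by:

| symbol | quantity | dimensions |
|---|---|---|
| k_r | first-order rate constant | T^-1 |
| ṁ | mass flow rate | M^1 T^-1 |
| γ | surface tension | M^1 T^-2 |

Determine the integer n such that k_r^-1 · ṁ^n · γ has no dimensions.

-1

Balance the M exponent: (1)·n from ṁ, plus −(0) + (1) = 1 from the rest, must sum to zero.
n + 1 = 0, so n = -1.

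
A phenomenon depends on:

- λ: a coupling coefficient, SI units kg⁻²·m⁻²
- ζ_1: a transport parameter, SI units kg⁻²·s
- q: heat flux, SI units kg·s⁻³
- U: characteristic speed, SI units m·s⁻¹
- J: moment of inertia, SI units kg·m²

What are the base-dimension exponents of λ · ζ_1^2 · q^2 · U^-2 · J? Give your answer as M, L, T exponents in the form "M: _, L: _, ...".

M: -3, L: -2, T: -2

Collect each base-dimension exponent across the product:
  M: (-2) + 2·(-2) + 2·(1) − 2·(0) + (1) = -3
  L: (-2) + 2·(0) + 2·(0) − 2·(1) + (2) = -2
  T: (0) + 2·(1) + 2·(-3) − 2·(-1) + (0) = -2
So the dimensions are [M⁻³ L⁻² T⁻²].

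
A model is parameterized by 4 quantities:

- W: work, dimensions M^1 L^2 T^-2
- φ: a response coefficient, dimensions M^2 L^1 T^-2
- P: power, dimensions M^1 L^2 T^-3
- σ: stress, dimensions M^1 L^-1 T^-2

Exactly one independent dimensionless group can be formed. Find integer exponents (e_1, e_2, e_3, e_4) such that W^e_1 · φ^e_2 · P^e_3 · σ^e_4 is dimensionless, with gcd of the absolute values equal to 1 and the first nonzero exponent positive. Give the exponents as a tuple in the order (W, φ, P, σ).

M: e_1·(1) + e_2·(2) + e_3·(1) + e_4·(1) = 0
L: e_1·(2) + e_2·(1) + e_3·(2) + e_4·(-1) = 0
T: e_1·(-2) + e_2·(-2) + e_3·(-3) + e_4·(-2) = 0
Solving this homogeneous linear system for the smallest-integer solution (first nonzero entry positive) gives (3, -1, -2, 1).

(3, -1, -2, 1)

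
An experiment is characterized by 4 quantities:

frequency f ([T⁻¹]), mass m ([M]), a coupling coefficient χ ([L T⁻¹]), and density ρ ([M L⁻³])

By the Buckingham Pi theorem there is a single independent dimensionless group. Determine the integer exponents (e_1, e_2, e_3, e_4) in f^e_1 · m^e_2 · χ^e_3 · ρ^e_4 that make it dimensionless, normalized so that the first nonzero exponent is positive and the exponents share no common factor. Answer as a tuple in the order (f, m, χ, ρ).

(3, 1, -3, -1)

M: e_1·(0) + e_2·(1) + e_3·(0) + e_4·(1) = 0
L: e_1·(0) + e_2·(0) + e_3·(1) + e_4·(-3) = 0
T: e_1·(-1) + e_2·(0) + e_3·(-1) + e_4·(0) = 0
Solving this homogeneous linear system for the smallest-integer solution (first nonzero entry positive) gives (3, 1, -3, -1).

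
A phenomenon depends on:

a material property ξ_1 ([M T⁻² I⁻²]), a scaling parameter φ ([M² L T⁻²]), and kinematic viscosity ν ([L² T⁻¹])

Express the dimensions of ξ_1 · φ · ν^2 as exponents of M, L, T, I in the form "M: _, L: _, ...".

Collect each base-dimension exponent across the product:
  M: (1) + (2) + 2·(0) = 3
  L: (0) + (1) + 2·(2) = 5
  T: (-2) + (-2) + 2·(-1) = -6
  I: (-2) + (0) + 2·(0) = -2
So the dimensions are [M³ L⁵ T⁻⁶ I⁻²].

M: 3, L: 5, T: -6, I: -2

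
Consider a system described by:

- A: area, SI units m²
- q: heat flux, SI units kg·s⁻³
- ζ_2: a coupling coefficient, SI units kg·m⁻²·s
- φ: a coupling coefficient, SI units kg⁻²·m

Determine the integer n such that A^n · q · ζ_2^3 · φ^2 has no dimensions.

2

Balance the L exponent: (2)·n from A, plus (0) + 3·(-2) + 2·(1) = -4 from the rest, must sum to zero.
2n − 4 = 0, so n = 2.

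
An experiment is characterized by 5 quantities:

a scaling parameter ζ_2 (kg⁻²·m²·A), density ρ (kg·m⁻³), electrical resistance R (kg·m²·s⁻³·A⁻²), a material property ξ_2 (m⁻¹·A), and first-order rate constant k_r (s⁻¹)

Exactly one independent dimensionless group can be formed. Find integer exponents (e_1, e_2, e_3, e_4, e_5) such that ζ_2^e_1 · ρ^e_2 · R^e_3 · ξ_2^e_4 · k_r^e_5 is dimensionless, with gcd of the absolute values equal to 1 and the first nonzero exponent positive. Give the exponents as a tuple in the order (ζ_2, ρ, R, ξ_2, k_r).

(1, 1, 1, 1, -3)

M: e_1·(-2) + e_2·(1) + e_3·(1) + e_4·(0) + e_5·(0) = 0
L: e_1·(2) + e_2·(-3) + e_3·(2) + e_4·(-1) + e_5·(0) = 0
T: e_1·(0) + e_2·(0) + e_3·(-3) + e_4·(0) + e_5·(-1) = 0
I: e_1·(1) + e_2·(0) + e_3·(-2) + e_4·(1) + e_5·(0) = 0
Solving this homogeneous linear system for the smallest-integer solution (first nonzero entry positive) gives (1, 1, 1, 1, -3).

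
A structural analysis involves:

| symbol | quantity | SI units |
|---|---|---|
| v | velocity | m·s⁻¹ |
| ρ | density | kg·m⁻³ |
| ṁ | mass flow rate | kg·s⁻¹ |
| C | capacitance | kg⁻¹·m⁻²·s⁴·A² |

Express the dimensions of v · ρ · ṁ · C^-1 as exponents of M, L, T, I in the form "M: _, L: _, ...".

Collect each base-dimension exponent across the product:
  M: (0) + (1) + (1) − (-1) = 3
  L: (1) + (-3) + (0) − (-2) = 0
  T: (-1) + (0) + (-1) − (4) = -6
  I: (0) + (0) + (0) − (2) = -2
So the dimensions are [M³ T⁻⁶ I⁻²].

M: 3, L: 0, T: -6, I: -2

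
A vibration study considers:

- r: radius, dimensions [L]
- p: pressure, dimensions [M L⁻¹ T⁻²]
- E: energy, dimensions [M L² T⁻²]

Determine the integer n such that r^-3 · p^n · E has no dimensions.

Balance the M exponent: (1)·n from p, plus −3·(0) + (1) = 1 from the rest, must sum to zero.
n + 1 = 0, so n = -1.

-1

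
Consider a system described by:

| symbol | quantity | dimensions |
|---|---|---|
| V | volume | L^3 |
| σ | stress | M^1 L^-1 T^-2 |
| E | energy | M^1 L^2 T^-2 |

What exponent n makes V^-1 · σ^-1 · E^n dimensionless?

1

Balance the M exponent: (1)·n from E, plus −(0) − (1) = -1 from the rest, must sum to zero.
n − 1 = 0, so n = 1.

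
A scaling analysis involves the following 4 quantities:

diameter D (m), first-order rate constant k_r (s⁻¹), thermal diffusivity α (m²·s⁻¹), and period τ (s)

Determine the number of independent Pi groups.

2

There are 4 variables and 2 base dimensions (L, T).
The dimension matrix has rank 2.
Independent dimensionless groups: 4 − 2 = 2.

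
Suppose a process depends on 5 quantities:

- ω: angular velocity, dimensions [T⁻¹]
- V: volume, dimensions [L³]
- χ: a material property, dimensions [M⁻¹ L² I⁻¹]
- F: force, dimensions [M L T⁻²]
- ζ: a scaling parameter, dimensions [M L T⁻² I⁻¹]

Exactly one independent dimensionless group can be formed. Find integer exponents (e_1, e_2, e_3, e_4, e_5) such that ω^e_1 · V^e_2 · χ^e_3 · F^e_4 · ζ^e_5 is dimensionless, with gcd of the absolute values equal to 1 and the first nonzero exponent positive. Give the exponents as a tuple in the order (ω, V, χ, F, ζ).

M: e_1·(0) + e_2·(0) + e_3·(-1) + e_4·(1) + e_5·(1) = 0
L: e_1·(0) + e_2·(3) + e_3·(2) + e_4·(1) + e_5·(1) = 0
T: e_1·(-1) + e_2·(0) + e_3·(0) + e_4·(-2) + e_5·(-2) = 0
I: e_1·(0) + e_2·(0) + e_3·(-1) + e_4·(0) + e_5·(-1) = 0
Solving this homogeneous linear system for the smallest-integer solution (first nonzero entry positive) gives (2, 1, -1, -2, 1).

(2, 1, -1, -2, 1)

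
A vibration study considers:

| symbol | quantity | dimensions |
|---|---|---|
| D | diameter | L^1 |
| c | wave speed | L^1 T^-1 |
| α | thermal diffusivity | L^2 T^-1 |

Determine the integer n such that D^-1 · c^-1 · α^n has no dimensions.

Balance the L exponent: (2)·n from α, plus −(1) − (1) = -2 from the rest, must sum to zero.
2n − 2 = 0, so n = 1.

1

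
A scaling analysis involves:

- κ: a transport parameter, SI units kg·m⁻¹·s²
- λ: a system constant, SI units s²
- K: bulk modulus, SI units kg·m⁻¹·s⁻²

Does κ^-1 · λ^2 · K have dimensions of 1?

Sum the exponent of each base dimension across the product:
  M: −[κ]_M + 2·[λ]_M + [K]_M = −(1) + 2·(0) + (1) = 0
  L: −[κ]_L + 2·[λ]_L + [K]_L = −(-1) + 2·(0) + (-1) = 0
  T: −[κ]_T + 2·[λ]_T + [K]_T = −(2) + 2·(2) + (-2) = 0
All base exponents vanish — dimensionless.

yes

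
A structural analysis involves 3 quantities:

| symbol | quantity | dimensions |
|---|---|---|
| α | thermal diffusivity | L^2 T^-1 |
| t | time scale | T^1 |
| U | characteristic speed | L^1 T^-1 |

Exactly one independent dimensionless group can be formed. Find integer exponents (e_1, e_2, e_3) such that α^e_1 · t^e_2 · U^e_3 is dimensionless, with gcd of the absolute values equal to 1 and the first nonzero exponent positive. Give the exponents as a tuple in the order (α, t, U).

(1, -1, -2)

L: e_1·(2) + e_2·(0) + e_3·(1) = 0
T: e_1·(-1) + e_2·(1) + e_3·(-1) = 0
Solving this homogeneous linear system for the smallest-integer solution (first nonzero entry positive) gives (1, -1, -2).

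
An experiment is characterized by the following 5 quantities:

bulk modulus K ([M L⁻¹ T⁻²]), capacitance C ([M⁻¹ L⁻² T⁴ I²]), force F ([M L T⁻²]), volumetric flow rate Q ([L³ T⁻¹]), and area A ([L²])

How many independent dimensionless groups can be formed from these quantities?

1

There are 5 variables and 4 base dimensions (M, L, T, I).
The dimension matrix has rank 4.
Independent dimensionless groups: 5 − 4 = 1.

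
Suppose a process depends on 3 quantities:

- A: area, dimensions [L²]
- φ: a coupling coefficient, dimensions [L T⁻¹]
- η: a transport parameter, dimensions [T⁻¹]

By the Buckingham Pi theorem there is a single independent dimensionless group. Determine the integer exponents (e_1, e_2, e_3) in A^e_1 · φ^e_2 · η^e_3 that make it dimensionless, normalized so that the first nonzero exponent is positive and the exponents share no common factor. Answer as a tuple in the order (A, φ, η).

(1, -2, 2)

L: e_1·(2) + e_2·(1) + e_3·(0) = 0
T: e_1·(0) + e_2·(-1) + e_3·(-1) = 0
Solving this homogeneous linear system for the smallest-integer solution (first nonzero entry positive) gives (1, -2, 2).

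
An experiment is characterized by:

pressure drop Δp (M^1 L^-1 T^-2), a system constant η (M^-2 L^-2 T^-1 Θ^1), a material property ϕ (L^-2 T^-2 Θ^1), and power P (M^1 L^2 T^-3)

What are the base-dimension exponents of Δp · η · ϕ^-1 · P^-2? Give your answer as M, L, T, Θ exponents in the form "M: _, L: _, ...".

Collect each base-dimension exponent across the product:
  M: (1) + (-2) − (0) − 2·(1) = -3
  L: (-1) + (-2) − (-2) − 2·(2) = -5
  T: (-2) + (-1) − (-2) − 2·(-3) = 5
  Θ: (0) + (1) − (1) − 2·(0) = 0
So the dimensions are [M⁻³ L⁻⁵ T⁵].

M: -3, L: -5, T: 5, Θ: 0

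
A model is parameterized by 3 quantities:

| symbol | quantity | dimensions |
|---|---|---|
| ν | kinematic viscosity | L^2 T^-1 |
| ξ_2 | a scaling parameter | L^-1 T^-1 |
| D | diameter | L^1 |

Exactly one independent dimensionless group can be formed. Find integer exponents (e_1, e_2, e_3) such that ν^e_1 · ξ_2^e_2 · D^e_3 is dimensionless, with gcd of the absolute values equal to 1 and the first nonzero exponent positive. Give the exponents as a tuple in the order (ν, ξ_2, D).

L: e_1·(2) + e_2·(-1) + e_3·(1) = 0
T: e_1·(-1) + e_2·(-1) + e_3·(0) = 0
Solving this homogeneous linear system for the smallest-integer solution (first nonzero entry positive) gives (1, -1, -3).

(1, -1, -3)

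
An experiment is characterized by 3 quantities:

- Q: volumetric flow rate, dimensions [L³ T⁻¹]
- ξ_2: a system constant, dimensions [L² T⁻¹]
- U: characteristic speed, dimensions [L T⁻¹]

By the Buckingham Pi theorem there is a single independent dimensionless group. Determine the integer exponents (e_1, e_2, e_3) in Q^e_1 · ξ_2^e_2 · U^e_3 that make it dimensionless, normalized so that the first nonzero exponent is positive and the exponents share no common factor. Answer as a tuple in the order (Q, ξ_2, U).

L: e_1·(3) + e_2·(2) + e_3·(1) = 0
T: e_1·(-1) + e_2·(-1) + e_3·(-1) = 0
Solving this homogeneous linear system for the smallest-integer solution (first nonzero entry positive) gives (1, -2, 1).

(1, -2, 1)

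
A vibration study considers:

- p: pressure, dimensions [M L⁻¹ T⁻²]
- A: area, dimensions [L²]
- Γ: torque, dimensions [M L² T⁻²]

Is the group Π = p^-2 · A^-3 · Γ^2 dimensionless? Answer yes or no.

Sum the exponent of each base dimension across the product:
  M: −2·[p]_M − 3·[A]_M + 2·[Γ]_M = −2·(1) − 3·(0) + 2·(1) = 0
  L: −2·[p]_L − 3·[A]_L + 2·[Γ]_L = −2·(-1) − 3·(2) + 2·(2) = 0
  T: −2·[p]_T − 3·[A]_T + 2·[Γ]_T = −2·(-2) − 3·(0) + 2·(-2) = 0
All base exponents vanish — dimensionless.

yes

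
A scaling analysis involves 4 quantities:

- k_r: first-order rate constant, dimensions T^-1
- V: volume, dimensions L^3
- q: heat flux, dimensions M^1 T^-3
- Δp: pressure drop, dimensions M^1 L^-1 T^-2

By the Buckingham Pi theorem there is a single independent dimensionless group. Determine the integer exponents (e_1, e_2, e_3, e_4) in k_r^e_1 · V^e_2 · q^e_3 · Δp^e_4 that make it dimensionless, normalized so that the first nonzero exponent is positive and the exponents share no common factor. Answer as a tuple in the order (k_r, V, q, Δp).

M: e_1·(0) + e_2·(0) + e_3·(1) + e_4·(1) = 0
L: e_1·(0) + e_2·(3) + e_3·(0) + e_4·(-1) = 0
T: e_1·(-1) + e_2·(0) + e_3·(-3) + e_4·(-2) = 0
Solving this homogeneous linear system for the smallest-integer solution (first nonzero entry positive) gives (3, 1, -3, 3).

(3, 1, -3, 3)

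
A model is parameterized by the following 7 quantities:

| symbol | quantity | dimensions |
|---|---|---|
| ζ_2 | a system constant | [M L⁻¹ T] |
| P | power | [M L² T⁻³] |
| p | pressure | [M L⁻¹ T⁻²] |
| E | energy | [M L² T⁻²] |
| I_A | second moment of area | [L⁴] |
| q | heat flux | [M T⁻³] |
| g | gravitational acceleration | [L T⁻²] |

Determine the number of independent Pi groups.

4

There are 7 variables and 3 base dimensions (M, L, T).
The dimension matrix has rank 3.
Independent dimensionless groups: 7 − 3 = 4.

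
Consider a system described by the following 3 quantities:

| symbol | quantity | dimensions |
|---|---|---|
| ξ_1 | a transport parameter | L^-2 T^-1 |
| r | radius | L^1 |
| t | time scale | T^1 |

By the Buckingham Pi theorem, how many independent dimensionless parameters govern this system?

1

There are 3 variables and 2 base dimensions (L, T).
The dimension matrix has rank 2.
Independent dimensionless groups: 3 − 2 = 1.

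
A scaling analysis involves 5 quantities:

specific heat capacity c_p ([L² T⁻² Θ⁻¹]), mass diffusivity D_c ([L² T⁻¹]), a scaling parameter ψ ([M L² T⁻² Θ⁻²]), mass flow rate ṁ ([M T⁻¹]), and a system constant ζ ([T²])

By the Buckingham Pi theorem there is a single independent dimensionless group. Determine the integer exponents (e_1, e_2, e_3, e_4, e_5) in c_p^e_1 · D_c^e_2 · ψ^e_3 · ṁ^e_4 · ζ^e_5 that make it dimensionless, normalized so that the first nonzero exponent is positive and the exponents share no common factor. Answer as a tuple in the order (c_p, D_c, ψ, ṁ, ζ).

M: e_1·(0) + e_2·(0) + e_3·(1) + e_4·(1) + e_5·(0) = 0
L: e_1·(2) + e_2·(2) + e_3·(2) + e_4·(0) + e_5·(0) = 0
T: e_1·(-2) + e_2·(-1) + e_3·(-2) + e_4·(-1) + e_5·(2) = 0
Θ: e_1·(-1) + e_2·(0) + e_3·(-2) + e_4·(0) + e_5·(0) = 0
Solving this homogeneous linear system for the smallest-integer solution (first nonzero entry positive) gives (2, -1, -1, 1, 1).

(2, -1, -1, 1, 1)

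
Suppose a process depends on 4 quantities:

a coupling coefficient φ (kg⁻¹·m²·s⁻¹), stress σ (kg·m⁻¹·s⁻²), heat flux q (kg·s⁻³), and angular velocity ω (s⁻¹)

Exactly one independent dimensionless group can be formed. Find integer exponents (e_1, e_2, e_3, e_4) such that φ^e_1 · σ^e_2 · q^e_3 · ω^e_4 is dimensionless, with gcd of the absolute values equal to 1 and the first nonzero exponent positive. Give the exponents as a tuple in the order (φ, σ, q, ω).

M: e_1·(-1) + e_2·(1) + e_3·(1) + e_4·(0) = 0
L: e_1·(2) + e_2·(-1) + e_3·(0) + e_4·(0) = 0
T: e_1·(-1) + e_2·(-2) + e_3·(-3) + e_4·(-1) = 0
Solving this homogeneous linear system for the smallest-integer solution (first nonzero entry positive) gives (1, 2, -1, -2).

(1, 2, -1, -2)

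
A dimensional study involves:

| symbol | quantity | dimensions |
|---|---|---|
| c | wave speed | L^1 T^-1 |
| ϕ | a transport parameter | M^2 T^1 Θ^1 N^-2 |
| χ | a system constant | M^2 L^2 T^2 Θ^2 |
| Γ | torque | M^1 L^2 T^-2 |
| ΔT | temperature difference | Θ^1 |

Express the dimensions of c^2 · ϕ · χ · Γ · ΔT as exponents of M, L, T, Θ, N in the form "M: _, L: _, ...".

M: 5, L: 6, T: -1, Θ: 4, N: -2

Collect each base-dimension exponent across the product:
  M: 2·(0) + (2) + (2) + (1) + (0) = 5
  L: 2·(1) + (0) + (2) + (2) + (0) = 6
  T: 2·(-1) + (1) + (2) + (-2) + (0) = -1
  Θ: 2·(0) + (1) + (2) + (0) + (1) = 4
  N: 2·(0) + (-2) + (0) + (0) + (0) = -2
So the dimensions are [M⁵ L⁶ T⁻¹ Θ⁴ N⁻²].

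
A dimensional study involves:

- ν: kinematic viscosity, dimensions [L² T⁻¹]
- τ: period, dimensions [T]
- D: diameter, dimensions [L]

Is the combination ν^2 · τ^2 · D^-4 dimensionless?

Sum the exponent of each base dimension across the product:
  M: 2·[ν]_M + 2·[τ]_M − 4·[D]_M = 2·(0) + 2·(0) − 4·(0) = 0
  L: 2·[ν]_L + 2·[τ]_L − 4·[D]_L = 2·(2) + 2·(0) − 4·(1) = 0
  T: 2·[ν]_T + 2·[τ]_T − 4·[D]_T = 2·(-1) + 2·(1) − 4·(0) = 0
All base exponents vanish — dimensionless.

yes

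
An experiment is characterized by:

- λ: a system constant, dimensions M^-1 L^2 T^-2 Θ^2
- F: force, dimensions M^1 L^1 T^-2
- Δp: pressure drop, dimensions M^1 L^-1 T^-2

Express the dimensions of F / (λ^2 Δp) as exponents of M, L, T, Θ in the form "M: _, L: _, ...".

Collect each base-dimension exponent across the product:
  M: −2·(-1) + (1) − (1) = 2
  L: −2·(2) + (1) − (-1) = -2
  T: −2·(-2) + (-2) − (-2) = 4
  Θ: −2·(2) + (0) − (0) = -4
So the dimensions are [M² L⁻² T⁴ Θ⁻⁴].

M: 2, L: -2, T: 4, Θ: -4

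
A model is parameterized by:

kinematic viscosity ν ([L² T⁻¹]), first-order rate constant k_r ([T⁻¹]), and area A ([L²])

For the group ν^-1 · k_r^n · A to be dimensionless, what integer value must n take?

1

Balance the T exponent: (-1)·n from k_r, plus −(-1) + (0) = 1 from the rest, must sum to zero.
−n + 1 = 0, so n = 1.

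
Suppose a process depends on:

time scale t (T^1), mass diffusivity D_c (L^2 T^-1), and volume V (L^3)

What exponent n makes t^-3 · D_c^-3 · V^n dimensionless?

Balance the L exponent: (3)·n from V, plus −3·(0) − 3·(2) = -6 from the rest, must sum to zero.
3n − 6 = 0, so n = 2.

2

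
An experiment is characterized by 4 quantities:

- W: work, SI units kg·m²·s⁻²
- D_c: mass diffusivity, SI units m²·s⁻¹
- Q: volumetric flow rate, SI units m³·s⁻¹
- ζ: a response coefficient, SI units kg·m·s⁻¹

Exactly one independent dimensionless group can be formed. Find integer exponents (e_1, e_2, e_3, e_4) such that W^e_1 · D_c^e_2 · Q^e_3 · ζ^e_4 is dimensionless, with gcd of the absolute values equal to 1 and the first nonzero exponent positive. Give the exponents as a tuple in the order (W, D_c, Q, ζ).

M: e_1·(1) + e_2·(0) + e_3·(0) + e_4·(1) = 0
L: e_1·(2) + e_2·(2) + e_3·(3) + e_4·(1) = 0
T: e_1·(-2) + e_2·(-1) + e_3·(-1) + e_4·(-1) = 0
Solving this homogeneous linear system for the smallest-integer solution (first nonzero entry positive) gives (1, -2, 1, -1).

(1, -2, 1, -1)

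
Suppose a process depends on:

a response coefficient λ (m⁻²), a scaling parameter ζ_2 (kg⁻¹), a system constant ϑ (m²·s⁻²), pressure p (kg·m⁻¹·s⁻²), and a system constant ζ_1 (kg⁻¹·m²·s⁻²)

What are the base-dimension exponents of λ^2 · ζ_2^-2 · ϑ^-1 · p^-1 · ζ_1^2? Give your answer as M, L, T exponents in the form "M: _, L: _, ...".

Collect each base-dimension exponent across the product:
  M: 2·(0) − 2·(-1) − (0) − (1) + 2·(-1) = -1
  L: 2·(-2) − 2·(0) − (2) − (-1) + 2·(2) = -1
  T: 2·(0) − 2·(0) − (-2) − (-2) + 2·(-2) = 0
So the dimensions are [M⁻¹ L⁻¹].

M: -1, L: -1, T: 0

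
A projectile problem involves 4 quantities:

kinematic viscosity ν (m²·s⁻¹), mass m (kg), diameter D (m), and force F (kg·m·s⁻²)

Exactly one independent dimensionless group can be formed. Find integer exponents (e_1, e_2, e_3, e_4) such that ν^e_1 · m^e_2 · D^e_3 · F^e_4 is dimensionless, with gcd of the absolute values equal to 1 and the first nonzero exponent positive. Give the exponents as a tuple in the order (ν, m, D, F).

M: e_1·(0) + e_2·(1) + e_3·(0) + e_4·(1) = 0
L: e_1·(2) + e_2·(0) + e_3·(1) + e_4·(1) = 0
T: e_1·(-1) + e_2·(0) + e_3·(0) + e_4·(-2) = 0
Solving this homogeneous linear system for the smallest-integer solution (first nonzero entry positive) gives (2, 1, -3, -1).

(2, 1, -3, -1)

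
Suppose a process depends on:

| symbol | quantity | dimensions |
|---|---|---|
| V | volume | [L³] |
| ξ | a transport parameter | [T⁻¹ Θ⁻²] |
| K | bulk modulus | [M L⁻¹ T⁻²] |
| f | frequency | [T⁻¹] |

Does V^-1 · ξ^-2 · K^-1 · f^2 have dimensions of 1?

Sum the exponent of each base dimension across the product:
  M: −[V]_M − 2·[ξ]_M − [K]_M + 2·[f]_M = −(0) − 2·(0) − (1) + 2·(0) = -1
  L: −[V]_L − 2·[ξ]_L − [K]_L + 2·[f]_L = −(3) − 2·(0) − (-1) + 2·(0) = -2
  T: −[V]_T − 2·[ξ]_T − [K]_T + 2·[f]_T = −(0) − 2·(-1) − (-2) + 2·(-1) = 2
  Θ: −[V]_Θ − 2·[ξ]_Θ − [K]_Θ + 2·[f]_Θ = −(0) − 2·(-2) − (0) + 2·(0) = 4
Net dimensions [M⁻¹ L⁻² T² Θ⁴] ≠ [1] — not dimensionless.

no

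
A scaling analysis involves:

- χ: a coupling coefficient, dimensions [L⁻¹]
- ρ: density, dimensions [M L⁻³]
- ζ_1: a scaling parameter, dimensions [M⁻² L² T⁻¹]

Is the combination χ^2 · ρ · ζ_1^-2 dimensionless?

no

Sum the exponent of each base dimension across the product:
  M: 2·[χ]_M + [ρ]_M − 2·[ζ_1]_M = 2·(0) + (1) − 2·(-2) = 5
  L: 2·[χ]_L + [ρ]_L − 2·[ζ_1]_L = 2·(-1) + (-3) − 2·(2) = -9
  T: 2·[χ]_T + [ρ]_T − 2·[ζ_1]_T = 2·(0) + (0) − 2·(-1) = 2
Net dimensions [M⁵ L⁻⁹ T²] ≠ [1] — not dimensionless.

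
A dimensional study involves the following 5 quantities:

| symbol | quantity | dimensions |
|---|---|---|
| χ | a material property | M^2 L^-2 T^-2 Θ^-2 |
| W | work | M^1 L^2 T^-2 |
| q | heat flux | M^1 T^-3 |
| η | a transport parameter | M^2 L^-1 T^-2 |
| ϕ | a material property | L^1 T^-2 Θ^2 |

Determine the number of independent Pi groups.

1

There are 5 variables and 4 base dimensions (M, L, T, Θ).
The dimension matrix has rank 4.
Independent dimensionless groups: 5 − 4 = 1.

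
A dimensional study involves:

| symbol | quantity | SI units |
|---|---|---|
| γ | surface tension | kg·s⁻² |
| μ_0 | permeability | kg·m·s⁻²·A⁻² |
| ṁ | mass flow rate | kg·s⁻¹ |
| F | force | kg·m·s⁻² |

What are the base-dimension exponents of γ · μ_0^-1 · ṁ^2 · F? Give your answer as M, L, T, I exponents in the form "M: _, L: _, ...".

M: 3, L: 0, T: -4, I: 2

Collect each base-dimension exponent across the product:
  M: (1) − (1) + 2·(1) + (1) = 3
  L: (0) − (1) + 2·(0) + (1) = 0
  T: (-2) − (-2) + 2·(-1) + (-2) = -4
  I: (0) − (-2) + 2·(0) + (0) = 2
So the dimensions are [M³ T⁻⁴ I²].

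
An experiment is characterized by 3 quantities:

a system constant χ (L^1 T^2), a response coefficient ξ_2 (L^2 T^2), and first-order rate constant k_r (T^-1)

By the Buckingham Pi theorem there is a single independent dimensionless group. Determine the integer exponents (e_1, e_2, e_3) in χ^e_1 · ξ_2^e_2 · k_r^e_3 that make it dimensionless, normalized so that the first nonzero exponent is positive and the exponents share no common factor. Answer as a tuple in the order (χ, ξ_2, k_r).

(2, -1, 2)

L: e_1·(1) + e_2·(2) + e_3·(0) = 0
T: e_1·(2) + e_2·(2) + e_3·(-1) = 0
Solving this homogeneous linear system for the smallest-integer solution (first nonzero entry positive) gives (2, -1, 2).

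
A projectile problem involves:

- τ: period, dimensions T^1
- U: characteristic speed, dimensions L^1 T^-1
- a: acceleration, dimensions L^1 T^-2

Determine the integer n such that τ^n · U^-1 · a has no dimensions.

1

Balance the T exponent: (1)·n from τ, plus −(-1) + (-2) = -1 from the rest, must sum to zero.
n − 1 = 0, so n = 1.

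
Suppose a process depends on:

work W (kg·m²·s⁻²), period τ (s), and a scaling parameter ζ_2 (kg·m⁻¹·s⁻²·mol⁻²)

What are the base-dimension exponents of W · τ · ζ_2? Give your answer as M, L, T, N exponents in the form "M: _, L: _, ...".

M: 2, L: 1, T: -3, N: -2

Collect each base-dimension exponent across the product:
  M: (1) + (0) + (1) = 2
  L: (2) + (0) + (-1) = 1
  T: (-2) + (1) + (-2) = -3
  N: (0) + (0) + (-2) = -2
So the dimensions are [M² L T⁻³ N⁻²].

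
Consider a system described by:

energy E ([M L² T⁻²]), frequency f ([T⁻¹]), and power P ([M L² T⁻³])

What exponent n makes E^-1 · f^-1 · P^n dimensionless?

Balance the M exponent: (1)·n from P, plus −(1) − (0) = -1 from the rest, must sum to zero.
n − 1 = 0, so n = 1.

1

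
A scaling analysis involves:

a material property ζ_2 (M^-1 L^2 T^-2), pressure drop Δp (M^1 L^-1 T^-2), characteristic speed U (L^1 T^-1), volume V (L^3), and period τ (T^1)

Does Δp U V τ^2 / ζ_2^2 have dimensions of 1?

Sum the exponent of each base dimension across the product:
  M: −2·[ζ_2]_M + [Δp]_M + [U]_M + [V]_M + 2·[τ]_M = −2·(-1) + (1) + (0) + (0) + 2·(0) = 3
  L: −2·[ζ_2]_L + [Δp]_L + [U]_L + [V]_L + 2·[τ]_L = −2·(2) + (-1) + (1) + (3) + 2·(0) = -1
  T: −2·[ζ_2]_T + [Δp]_T + [U]_T + [V]_T + 2·[τ]_T = −2·(-2) + (-2) + (-1) + (0) + 2·(1) = 3
Net dimensions [M³ L⁻¹ T³] ≠ [1] — not dimensionless.

no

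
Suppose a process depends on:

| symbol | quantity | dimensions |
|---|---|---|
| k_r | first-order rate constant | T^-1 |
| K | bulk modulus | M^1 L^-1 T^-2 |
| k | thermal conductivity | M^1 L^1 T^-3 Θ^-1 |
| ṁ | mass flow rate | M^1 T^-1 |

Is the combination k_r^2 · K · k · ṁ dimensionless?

no

Sum the exponent of each base dimension across the product:
  M: 2·[k_r]_M + [K]_M + [k]_M + [ṁ]_M = 2·(0) + (1) + (1) + (1) = 3
  L: 2·[k_r]_L + [K]_L + [k]_L + [ṁ]_L = 2·(0) + (-1) + (1) + (0) = 0
  T: 2·[k_r]_T + [K]_T + [k]_T + [ṁ]_T = 2·(-1) + (-2) + (-3) + (-1) = -8
  Θ: 2·[k_r]_Θ + [K]_Θ + [k]_Θ + [ṁ]_Θ = 2·(0) + (0) + (-1) + (0) = -1
Net dimensions [M³ T⁻⁸ Θ⁻¹] ≠ [1] — not dimensionless.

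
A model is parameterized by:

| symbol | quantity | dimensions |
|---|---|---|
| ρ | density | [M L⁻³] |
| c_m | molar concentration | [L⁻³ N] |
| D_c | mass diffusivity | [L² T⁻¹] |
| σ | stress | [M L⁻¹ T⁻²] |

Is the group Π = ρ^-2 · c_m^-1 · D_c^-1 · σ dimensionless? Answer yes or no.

no

Sum the exponent of each base dimension across the product:
  M: −2·[ρ]_M − [c_m]_M − [D_c]_M + [σ]_M = −2·(1) − (0) − (0) + (1) = -1
  L: −2·[ρ]_L − [c_m]_L − [D_c]_L + [σ]_L = −2·(-3) − (-3) − (2) + (-1) = 6
  T: −2·[ρ]_T − [c_m]_T − [D_c]_T + [σ]_T = −2·(0) − (0) − (-1) + (-2) = -1
  N: −2·[ρ]_N − [c_m]_N − [D_c]_N + [σ]_N = −2·(0) − (1) − (0) + (0) = -1
Net dimensions [M⁻¹ L⁶ T⁻¹ N⁻¹] ≠ [1] — not dimensionless.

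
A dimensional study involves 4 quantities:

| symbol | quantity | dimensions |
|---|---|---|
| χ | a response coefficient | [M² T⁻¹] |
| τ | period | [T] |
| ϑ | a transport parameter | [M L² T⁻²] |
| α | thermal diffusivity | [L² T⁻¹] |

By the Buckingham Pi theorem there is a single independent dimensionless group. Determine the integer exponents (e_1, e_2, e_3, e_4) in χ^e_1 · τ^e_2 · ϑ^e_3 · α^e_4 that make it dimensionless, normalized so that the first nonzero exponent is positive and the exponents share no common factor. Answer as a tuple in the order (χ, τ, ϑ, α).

M: e_1·(2) + e_2·(0) + e_3·(1) + e_4·(0) = 0
L: e_1·(0) + e_2·(0) + e_3·(2) + e_4·(2) = 0
T: e_1·(-1) + e_2·(1) + e_3·(-2) + e_4·(-1) = 0
Solving this homogeneous linear system for the smallest-integer solution (first nonzero entry positive) gives (1, -1, -2, 2).

(1, -1, -2, 2)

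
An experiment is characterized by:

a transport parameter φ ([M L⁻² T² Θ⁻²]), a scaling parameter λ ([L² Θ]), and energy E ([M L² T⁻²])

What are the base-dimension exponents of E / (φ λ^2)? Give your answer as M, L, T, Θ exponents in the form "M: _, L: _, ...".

Collect each base-dimension exponent across the product:
  M: −(1) − 2·(0) + (1) = 0
  L: −(-2) − 2·(2) + (2) = 0
  T: −(2) − 2·(0) + (-2) = -4
  Θ: −(-2) − 2·(1) + (0) = 0
So the dimensions are [T⁻⁴].

M: 0, L: 0, T: -4, Θ: 0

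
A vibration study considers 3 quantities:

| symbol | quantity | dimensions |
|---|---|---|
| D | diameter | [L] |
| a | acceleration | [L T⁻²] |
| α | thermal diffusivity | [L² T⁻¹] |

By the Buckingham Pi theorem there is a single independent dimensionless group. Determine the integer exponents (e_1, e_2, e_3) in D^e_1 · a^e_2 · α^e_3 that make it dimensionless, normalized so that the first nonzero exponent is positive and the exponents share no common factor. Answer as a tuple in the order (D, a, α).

(3, 1, -2)

L: e_1·(1) + e_2·(1) + e_3·(2) = 0
T: e_1·(0) + e_2·(-2) + e_3·(-1) = 0
Solving this homogeneous linear system for the smallest-integer solution (first nonzero entry positive) gives (3, 1, -2).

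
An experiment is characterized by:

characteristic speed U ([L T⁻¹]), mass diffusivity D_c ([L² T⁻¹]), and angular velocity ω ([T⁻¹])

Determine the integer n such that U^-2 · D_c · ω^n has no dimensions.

1

Balance the T exponent: (-1)·n from ω, plus −2·(-1) + (-1) = 1 from the rest, must sum to zero.
−n + 1 = 0, so n = 1.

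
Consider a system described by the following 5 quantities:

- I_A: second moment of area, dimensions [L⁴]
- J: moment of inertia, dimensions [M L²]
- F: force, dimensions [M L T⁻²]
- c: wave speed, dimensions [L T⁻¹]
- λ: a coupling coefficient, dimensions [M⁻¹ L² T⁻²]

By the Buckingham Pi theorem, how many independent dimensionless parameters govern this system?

There are 5 variables and 3 base dimensions (M, L, T).
The dimension matrix has rank 3.
Independent dimensionless groups: 5 − 3 = 2.

2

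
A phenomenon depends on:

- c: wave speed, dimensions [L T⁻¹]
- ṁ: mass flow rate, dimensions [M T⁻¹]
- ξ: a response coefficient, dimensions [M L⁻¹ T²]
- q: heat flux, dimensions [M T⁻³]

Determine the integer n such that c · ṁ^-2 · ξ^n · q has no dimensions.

1

Balance the M exponent: (1)·n from ξ, plus (0) − 2·(1) + (1) = -1 from the rest, must sum to zero.
n − 1 = 0, so n = 1.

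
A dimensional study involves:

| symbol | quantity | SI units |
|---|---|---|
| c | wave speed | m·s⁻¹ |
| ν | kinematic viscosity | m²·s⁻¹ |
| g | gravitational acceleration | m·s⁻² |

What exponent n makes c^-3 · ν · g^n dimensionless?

1

Balance the L exponent: (1)·n from g, plus −3·(1) + (2) = -1 from the rest, must sum to zero.
n − 1 = 0, so n = 1.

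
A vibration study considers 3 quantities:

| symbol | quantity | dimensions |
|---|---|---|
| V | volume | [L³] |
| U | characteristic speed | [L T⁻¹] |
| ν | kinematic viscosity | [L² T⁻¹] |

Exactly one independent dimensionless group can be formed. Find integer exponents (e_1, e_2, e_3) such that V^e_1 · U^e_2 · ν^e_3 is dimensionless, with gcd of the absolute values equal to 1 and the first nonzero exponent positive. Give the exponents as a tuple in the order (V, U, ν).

(1, 3, -3)

L: e_1·(3) + e_2·(1) + e_3·(2) = 0
T: e_1·(0) + e_2·(-1) + e_3·(-1) = 0
Solving this homogeneous linear system for the smallest-integer solution (first nonzero entry positive) gives (1, 3, -3).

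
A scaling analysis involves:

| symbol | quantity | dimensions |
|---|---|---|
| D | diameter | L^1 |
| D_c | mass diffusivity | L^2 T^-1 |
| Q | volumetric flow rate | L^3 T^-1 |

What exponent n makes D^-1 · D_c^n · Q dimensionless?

Balance the L exponent: (2)·n from D_c, plus −(1) + (3) = 2 from the rest, must sum to zero.
2n + 2 = 0, so n = -1.

-1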